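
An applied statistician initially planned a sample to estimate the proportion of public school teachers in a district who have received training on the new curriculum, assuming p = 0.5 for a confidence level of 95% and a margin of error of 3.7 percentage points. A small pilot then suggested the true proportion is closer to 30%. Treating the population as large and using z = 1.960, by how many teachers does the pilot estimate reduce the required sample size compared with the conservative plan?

Conservative (p = 0.5): n = 1.960² × 0.25 / 0.037² ≈ 701.53 → 702.
Using p = 0.30: p(1−p) = 0.2100, so n = 1.960² × 0.2100 / 0.037² ≈ 589.29 → 590.
Reduction: 702 − 590 = 112.

112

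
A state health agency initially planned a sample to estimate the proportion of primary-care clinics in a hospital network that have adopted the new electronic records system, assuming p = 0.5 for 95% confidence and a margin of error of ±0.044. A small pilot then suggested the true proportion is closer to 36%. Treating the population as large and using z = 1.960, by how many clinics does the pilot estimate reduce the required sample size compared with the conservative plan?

39

Conservative (p = 0.5): n = 1.960² × 0.25 / 0.044² ≈ 496.07 → 497.
Using p = 0.36: p(1−p) = 0.2304, so n = 1.960² × 0.2304 / 0.044² ≈ 457.18 → 458.
Reduction: 497 − 458 = 39.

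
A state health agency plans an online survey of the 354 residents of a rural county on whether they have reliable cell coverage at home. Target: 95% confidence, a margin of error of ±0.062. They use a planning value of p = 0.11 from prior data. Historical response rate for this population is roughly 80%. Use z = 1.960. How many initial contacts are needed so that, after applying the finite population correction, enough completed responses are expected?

Completed interviews needed (unadjusted): n₀ = 1.960² × 0.0979 / 0.062² ≈ 97.84 → 98.
FPC for N = 354: n = 98 / (1 + 97/354) = 98 / 1.2740 ≈ 76.92 → 77.
At an 80% response rate, contacts needed = 77 / 0.80 ≈ 96.25 → 97.

97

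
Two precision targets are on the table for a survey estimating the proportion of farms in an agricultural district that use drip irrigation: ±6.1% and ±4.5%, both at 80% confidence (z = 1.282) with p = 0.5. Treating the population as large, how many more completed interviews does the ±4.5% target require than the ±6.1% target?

At ±6.1%: n = 1.282² × 0.2500 / 0.061² ≈ 110.42 → 111.
At ±4.5%: n = 1.282² × 0.2500 / 0.045² ≈ 202.90 → 203.
Additional respondents: 203 − 111 = 92.

92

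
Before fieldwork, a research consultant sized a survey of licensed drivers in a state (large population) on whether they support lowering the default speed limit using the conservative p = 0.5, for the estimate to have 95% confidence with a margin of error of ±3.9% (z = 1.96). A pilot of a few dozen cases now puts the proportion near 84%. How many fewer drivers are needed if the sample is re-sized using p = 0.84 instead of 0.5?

292

Conservative (p = 0.5): n = 1.96² × 0.25 / 0.039² ≈ 631.43 → 632.
Using p = 0.84: p(1−p) = 0.1344, so n = 1.96² × 0.1344 / 0.039² ≈ 339.45 → 340.
Reduction: 632 − 340 = 292.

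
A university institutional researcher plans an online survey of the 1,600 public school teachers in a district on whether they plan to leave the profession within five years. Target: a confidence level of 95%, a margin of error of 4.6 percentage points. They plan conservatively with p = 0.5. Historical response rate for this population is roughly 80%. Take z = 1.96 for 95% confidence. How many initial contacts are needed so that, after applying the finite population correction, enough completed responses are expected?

443

Completed interviews needed (unadjusted): n₀ = 1.96² × 0.2500 / 0.046² ≈ 453.88 → 454.
FPC for N = 1,600: n = 454 / (1 + 453/1600) = 454 / 1.2831 ≈ 353.82 → 354.
At an 80% response rate, contacts needed = 354 / 0.80 ≈ 442.50 → 443.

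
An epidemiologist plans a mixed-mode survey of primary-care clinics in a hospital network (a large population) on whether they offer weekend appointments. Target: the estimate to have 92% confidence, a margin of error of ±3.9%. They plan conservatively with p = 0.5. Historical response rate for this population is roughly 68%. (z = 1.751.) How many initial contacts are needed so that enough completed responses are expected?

742

Completed interviews needed: n₀ = 1.751² × 0.2500 / 0.039² ≈ 503.94 → 504.
At a 68% response rate, contacts needed = 504 / 0.68 ≈ 741.18 → 742.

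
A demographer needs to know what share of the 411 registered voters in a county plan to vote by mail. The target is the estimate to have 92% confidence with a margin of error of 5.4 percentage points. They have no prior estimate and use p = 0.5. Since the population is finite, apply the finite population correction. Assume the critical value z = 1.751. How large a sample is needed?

Unadjusted: n₀ = 1.751² × 0.50 × 0.50 / 0.054² ≈ 262.86, so n₀ = 263.
Finite population correction with N = 411: n = n₀ / (1 + (n₀−1)/N) = 263 / (1 + 262/411) = 263 / 1.6375 ≈ 160.61.
Rounding up, n = 161.

161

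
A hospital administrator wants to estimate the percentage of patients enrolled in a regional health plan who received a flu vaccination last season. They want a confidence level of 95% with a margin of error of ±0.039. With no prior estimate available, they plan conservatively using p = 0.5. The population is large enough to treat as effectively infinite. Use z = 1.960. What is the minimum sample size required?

632

With p = 0.5, p(1−p) = 0.25.
n = z²·p(1−p)/E² = 1.960² × 0.2500 / 0.039² = 3.8416 × 0.2500 / 0.001521 ≈ 631.43.
Rounding up gives n = 632.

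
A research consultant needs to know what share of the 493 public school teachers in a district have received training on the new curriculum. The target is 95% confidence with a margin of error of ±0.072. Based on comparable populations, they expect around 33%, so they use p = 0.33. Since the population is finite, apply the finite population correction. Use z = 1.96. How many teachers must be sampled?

124

Unadjusted: n₀ = 1.96² × 0.33 × 0.67 / 0.072² ≈ 163.85, so n₀ = 164.
Finite population correction with N = 493: n = n₀ / (1 + (n₀−1)/N) = 164 / (1 + 163/493) = 164 / 1.3306 ≈ 123.25.
Rounding up, n = 124.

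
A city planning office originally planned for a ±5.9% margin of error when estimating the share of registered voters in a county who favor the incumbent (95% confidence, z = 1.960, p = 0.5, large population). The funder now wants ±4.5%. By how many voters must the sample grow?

At ±5.9%: n = 1.960² × 0.2500 / 0.059² ≈ 275.90 → 276.
At ±4.5%: n = 1.960² × 0.2500 / 0.045² ≈ 474.27 → 475.
Additional respondents: 475 − 276 = 199.

199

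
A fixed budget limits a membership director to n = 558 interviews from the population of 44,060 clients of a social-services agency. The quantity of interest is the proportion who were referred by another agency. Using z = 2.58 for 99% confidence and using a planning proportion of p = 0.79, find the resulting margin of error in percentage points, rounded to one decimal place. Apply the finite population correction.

Finite-population factor: (N−n)/(N−1) = (44060−558)/(44060−1) = 0.9874.
SE(p̂) = √[p(1−p)/n · (N−n)/(N−1)] = √[0.1659/558 × 0.9874] = 0.01713.
E = z × SE = 2.58 × 0.01713 = 0.04420 ≈ 4.4 percentage points.

4.4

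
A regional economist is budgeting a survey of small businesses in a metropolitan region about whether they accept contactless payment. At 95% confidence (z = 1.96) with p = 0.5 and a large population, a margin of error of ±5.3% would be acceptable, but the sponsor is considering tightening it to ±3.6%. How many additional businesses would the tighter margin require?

At ±5.3%: n = 1.96² × 0.2500 / 0.053² ≈ 341.90 → 342.
At ±3.6%: n = 1.96² × 0.2500 / 0.036² ≈ 741.05 → 742.
Additional respondents: 742 − 342 = 400.

400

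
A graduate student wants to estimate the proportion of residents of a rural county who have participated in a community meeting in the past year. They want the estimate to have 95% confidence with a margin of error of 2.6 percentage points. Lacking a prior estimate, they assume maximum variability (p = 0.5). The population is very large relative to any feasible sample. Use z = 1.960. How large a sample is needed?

1421

With p = 0.5, p(1−p) = 0.25.
n = z²·p(1−p)/E² = 1.960² × 0.2500 / 0.026² = 3.8416 × 0.2500 / 0.000676 ≈ 1420.71.
Rounding up gives n = 1421.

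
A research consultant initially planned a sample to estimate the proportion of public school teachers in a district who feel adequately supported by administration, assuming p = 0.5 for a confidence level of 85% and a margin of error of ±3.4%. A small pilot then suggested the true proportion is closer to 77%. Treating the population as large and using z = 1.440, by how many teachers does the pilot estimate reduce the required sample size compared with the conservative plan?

Conservative (p = 0.5): n = 1.440² × 0.25 / 0.034² ≈ 448.44 → 449.
Using p = 0.77: p(1−p) = 0.1771, so n = 1.440² × 0.1771 / 0.034² ≈ 317.68 → 318.
Reduction: 449 − 318 = 131.

131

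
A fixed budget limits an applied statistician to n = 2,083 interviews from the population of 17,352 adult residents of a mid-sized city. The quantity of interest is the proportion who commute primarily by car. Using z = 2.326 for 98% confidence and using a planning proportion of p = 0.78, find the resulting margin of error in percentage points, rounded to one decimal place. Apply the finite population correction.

2.0

Finite-population factor: (N−n)/(N−1) = (17352−2083)/(17352−1) = 0.8800.
SE(p̂) = √[p(1−p)/n · (N−n)/(N−1)] = √[0.1716/2083 × 0.8800] = 0.00851.
E = z × SE = 2.326 × 0.00851 = 0.01980 ≈ 2.0 percentage points.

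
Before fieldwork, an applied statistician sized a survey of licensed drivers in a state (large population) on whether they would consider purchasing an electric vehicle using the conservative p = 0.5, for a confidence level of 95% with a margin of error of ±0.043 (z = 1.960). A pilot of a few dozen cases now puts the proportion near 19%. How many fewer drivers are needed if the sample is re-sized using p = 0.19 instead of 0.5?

200

Conservative (p = 0.5): n = 1.960² × 0.25 / 0.043² ≈ 519.42 → 520.
Using p = 0.19: p(1−p) = 0.1539, so n = 1.960² × 0.1539 / 0.043² ≈ 319.75 → 320.
Reduction: 520 − 320 = 200.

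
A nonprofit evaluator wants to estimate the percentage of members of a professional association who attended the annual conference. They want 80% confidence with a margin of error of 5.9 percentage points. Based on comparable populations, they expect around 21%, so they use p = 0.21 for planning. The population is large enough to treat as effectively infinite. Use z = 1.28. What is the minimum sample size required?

79

With p = 0.21, p(1−p) = 0.1659.
n = z²·p(1−p)/E² = 1.28² × 0.1659 / 0.059² = 1.6384 × 0.1659 / 0.003481 ≈ 78.08.
Rounding up gives n = 79.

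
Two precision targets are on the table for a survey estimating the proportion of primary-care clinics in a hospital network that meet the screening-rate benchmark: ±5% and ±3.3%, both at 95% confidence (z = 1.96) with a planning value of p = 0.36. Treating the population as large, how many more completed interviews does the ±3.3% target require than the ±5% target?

458

At ±5%: n = 1.96² × 0.2304 / 0.050² ≈ 354.04 → 355.
At ±3.3%: n = 1.96² × 0.2304 / 0.033² ≈ 812.77 → 813.
Additional respondents: 813 − 355 = 458.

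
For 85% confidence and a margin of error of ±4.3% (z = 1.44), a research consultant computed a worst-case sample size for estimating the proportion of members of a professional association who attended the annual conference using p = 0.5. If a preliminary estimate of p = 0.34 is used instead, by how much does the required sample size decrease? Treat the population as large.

29

Conservative (p = 0.5): n = 1.44² × 0.25 / 0.043² ≈ 280.37 → 281.
Using p = 0.34: p(1−p) = 0.2244, so n = 1.44² × 0.2244 / 0.043² ≈ 251.66 → 252.
Reduction: 281 − 252 = 29.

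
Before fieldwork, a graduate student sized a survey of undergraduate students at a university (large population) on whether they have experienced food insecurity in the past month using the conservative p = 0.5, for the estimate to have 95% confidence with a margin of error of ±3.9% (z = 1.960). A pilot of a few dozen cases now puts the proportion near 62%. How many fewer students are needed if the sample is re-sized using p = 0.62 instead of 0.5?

Conservative (p = 0.5): n = 1.960² × 0.25 / 0.039² ≈ 631.43 → 632.
Using p = 0.62: p(1−p) = 0.2356, so n = 1.960² × 0.2356 / 0.039² ≈ 595.06 → 596.
Reduction: 632 − 596 = 36.

36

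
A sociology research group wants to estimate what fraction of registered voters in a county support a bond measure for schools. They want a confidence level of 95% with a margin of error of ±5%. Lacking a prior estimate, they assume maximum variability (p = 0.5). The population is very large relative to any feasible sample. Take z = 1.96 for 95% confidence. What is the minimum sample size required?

With p = 0.5, p(1−p) = 0.25.
n = z²·p(1−p)/E² = 1.96² × 0.2500 / 0.050² = 3.8416 × 0.2500 / 0.002500 ≈ 384.16.
Rounding up gives n = 385.

385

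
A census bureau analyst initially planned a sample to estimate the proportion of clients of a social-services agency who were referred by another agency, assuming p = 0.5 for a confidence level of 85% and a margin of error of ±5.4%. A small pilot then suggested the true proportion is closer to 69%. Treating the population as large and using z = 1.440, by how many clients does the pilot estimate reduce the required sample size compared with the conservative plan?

25

Conservative (p = 0.5): n = 1.440² × 0.25 / 0.054² ≈ 177.78 → 178.
Using p = 0.69: p(1−p) = 0.2139, so n = 1.440² × 0.2139 / 0.054² ≈ 152.11 → 153.
Reduction: 178 − 153 = 25.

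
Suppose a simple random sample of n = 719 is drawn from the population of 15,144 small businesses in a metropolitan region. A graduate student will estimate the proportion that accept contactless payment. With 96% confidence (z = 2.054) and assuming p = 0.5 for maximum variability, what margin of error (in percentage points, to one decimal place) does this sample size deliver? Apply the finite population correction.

Finite-population factor: (N−n)/(N−1) = (15144−719)/(15144−1) = 0.9526.
SE(p̂) = √[p(1−p)/n · (N−n)/(N−1)] = √[0.2500/719 × 0.9526] = 0.01820.
E = z × SE = 2.054 × 0.01820 = 0.03738 ≈ 3.7 percentage points.

3.7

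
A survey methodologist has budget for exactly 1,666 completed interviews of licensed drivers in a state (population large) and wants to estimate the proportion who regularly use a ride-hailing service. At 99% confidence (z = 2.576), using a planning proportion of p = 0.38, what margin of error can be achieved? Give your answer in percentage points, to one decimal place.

SE(p̂) = √[p(1−p)/n] = √[0.2356/1666] = 0.01189.
E = z × SE = 2.576 × 0.01189 = 0.03063, or 3.1 percentage points.

3.1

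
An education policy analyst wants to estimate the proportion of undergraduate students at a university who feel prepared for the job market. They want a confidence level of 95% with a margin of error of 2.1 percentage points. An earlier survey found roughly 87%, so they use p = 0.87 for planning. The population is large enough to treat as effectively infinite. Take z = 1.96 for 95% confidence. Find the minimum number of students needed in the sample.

986

With p = 0.87, p(1−p) = 0.1131.
n = z²·p(1−p)/E² = 1.96² × 0.1131 / 0.021² = 3.8416 × 0.1131 / 0.000441 ≈ 985.23.
Rounding up gives n = 986.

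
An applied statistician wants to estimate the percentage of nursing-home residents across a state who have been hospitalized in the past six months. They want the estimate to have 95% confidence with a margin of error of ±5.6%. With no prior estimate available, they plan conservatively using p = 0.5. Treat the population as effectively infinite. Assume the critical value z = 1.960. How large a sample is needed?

307

With p = 0.5, p(1−p) = 0.25.
n = z²·p(1−p)/E² = 1.960² × 0.2500 / 0.056² = 3.8416 × 0.2500 / 0.003136 ≈ 306.25.
Rounding up gives n = 307.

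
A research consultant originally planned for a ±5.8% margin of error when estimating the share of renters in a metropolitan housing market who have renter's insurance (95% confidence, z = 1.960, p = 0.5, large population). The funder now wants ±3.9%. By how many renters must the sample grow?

346

At ±5.8%: n = 1.960² × 0.2500 / 0.058² ≈ 285.49 → 286.
At ±3.9%: n = 1.960² × 0.2500 / 0.039² ≈ 631.43 → 632.
Additional respondents: 632 − 286 = 346.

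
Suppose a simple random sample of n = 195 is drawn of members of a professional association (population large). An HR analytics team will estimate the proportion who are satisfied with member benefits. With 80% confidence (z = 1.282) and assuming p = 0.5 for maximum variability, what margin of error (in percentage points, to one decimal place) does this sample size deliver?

SE(p̂) = √[p(1−p)/n] = √[0.2500/195] = 0.03581.
E = z × SE = 1.282 × 0.03581 = 0.04590, or 4.6 percentage points.

4.6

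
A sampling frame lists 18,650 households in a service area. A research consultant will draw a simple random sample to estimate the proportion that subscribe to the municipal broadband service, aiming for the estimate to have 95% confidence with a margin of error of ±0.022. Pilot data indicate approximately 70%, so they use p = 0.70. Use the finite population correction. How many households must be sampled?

For 95% confidence, z = 1.960.
Unadjusted: n₀ = 1.960² × 0.70 × 0.30 / 0.022² ≈ 1666.81, so n₀ = 1667.
Finite population correction with N = 18,650: n = n₀ / (1 + (n₀−1)/N) = 1667 / (1 + 1666/18650) = 1667 / 1.0893 ≈ 1530.30.
Rounding up, n = 1531.

1531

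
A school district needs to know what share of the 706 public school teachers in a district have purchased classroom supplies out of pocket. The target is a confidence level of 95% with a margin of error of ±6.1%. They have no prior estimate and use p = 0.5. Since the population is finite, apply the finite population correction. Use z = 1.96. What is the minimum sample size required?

190

Unadjusted: n₀ = 1.96² × 0.50 × 0.50 / 0.061² ≈ 258.10, so n₀ = 259.
Finite population correction with N = 706: n = n₀ / (1 + (n₀−1)/N) = 259 / (1 + 258/706) = 259 / 1.3654 ≈ 189.68.
Rounding up, n = 190.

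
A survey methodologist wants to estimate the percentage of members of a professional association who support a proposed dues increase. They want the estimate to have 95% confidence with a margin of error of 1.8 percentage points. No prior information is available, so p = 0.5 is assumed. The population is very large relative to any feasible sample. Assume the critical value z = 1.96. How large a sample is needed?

2965

With p = 0.5, p(1−p) = 0.25.
n = z²·p(1−p)/E² = 1.96² × 0.2500 / 0.018² = 3.8416 × 0.2500 / 0.000324 ≈ 2964.20.
Rounding up gives n = 2965.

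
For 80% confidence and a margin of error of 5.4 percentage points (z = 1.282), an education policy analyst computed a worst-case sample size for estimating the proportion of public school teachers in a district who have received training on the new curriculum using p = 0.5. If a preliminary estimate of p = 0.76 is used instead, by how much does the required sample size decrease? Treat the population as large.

Conservative (p = 0.5): n = 1.282² × 0.25 / 0.054² ≈ 140.91 → 141.
Using p = 0.76: p(1−p) = 0.1824, so n = 1.282² × 0.1824 / 0.054² ≈ 102.80 → 103.
Reduction: 141 − 103 = 38.

38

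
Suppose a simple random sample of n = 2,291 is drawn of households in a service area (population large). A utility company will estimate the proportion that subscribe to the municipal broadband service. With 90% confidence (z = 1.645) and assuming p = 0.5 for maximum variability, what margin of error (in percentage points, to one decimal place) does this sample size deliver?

SE(p̂) = √[p(1−p)/n] = √[0.2500/2291] = 0.01045.
E = z × SE = 1.645 × 0.01045 = 0.01718, or 1.7 percentage points.

1.7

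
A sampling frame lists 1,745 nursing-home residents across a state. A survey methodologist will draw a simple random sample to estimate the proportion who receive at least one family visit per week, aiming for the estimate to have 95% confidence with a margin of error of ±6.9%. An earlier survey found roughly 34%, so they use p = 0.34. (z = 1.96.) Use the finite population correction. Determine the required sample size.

165

Unadjusted: n₀ = 1.96² × 0.34 × 0.66 / 0.069² ≈ 181.07, so n₀ = 182.
Finite population correction with N = 1,745: n = n₀ / (1 + (n₀−1)/N) = 182 / (1 + 181/1745) = 182 / 1.1037 ≈ 164.90.
Rounding up, n = 165.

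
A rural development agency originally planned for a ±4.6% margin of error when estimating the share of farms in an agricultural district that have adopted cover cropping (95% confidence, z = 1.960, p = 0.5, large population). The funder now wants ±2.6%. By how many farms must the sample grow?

At ±4.6%: n = 1.960² × 0.2500 / 0.046² ≈ 453.88 → 454.
At ±2.6%: n = 1.960² × 0.2500 / 0.026² ≈ 1420.71 → 1421.
Additional respondents: 1421 − 454 = 967.

967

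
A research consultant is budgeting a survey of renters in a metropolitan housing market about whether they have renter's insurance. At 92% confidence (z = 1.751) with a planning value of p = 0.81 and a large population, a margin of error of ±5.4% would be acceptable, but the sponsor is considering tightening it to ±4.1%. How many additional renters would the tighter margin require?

119

At ±5.4%: n = 1.751² × 0.1539 / 0.054² ≈ 161.82 → 162.
At ±4.1%: n = 1.751² × 0.1539 / 0.041² ≈ 280.70 → 281.
Additional respondents: 281 − 162 = 119.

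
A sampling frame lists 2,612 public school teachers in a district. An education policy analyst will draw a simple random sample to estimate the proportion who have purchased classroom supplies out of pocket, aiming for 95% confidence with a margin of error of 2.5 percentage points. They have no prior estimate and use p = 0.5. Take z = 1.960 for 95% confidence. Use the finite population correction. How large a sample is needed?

968

Unadjusted: n₀ = 1.960² × 0.50 × 0.50 / 0.025² ≈ 1536.64, so n₀ = 1537.
Finite population correction with N = 2,612: n = n₀ / (1 + (n₀−1)/N) = 1537 / (1 + 1536/2612) = 1537 / 1.5881 ≈ 967.85.
Rounding up, n = 968.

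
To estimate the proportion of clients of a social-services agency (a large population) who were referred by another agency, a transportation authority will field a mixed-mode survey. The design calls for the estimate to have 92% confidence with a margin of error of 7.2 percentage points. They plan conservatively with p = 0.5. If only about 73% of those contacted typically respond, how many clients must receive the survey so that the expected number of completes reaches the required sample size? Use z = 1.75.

203

Completed interviews needed: n₀ = 1.75² × 0.2500 / 0.072² ≈ 147.69 → 148.
At a 73% response rate, contacts needed = 148 / 0.73 ≈ 202.74 → 203.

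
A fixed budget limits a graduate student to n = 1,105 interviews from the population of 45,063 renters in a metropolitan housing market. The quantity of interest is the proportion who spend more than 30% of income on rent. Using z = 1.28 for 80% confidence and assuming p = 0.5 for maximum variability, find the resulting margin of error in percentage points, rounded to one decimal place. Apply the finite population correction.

Finite-population factor: (N−n)/(N−1) = (45063−1105)/(45063−1) = 0.9755.
SE(p̂) = √[p(1−p)/n · (N−n)/(N−1)] = √[0.2500/1105 × 0.9755] = 0.01486.
E = z × SE = 1.28 × 0.01486 = 0.01902 ≈ 1.9 percentage points.

1.9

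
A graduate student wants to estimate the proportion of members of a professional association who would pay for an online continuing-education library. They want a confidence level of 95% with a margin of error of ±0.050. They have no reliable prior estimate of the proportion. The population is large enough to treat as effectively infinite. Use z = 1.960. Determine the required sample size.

385

With no prior estimate, use p = 0.5, giving p(1−p) = 0.25.
n = z²·p(1−p)/E² = 1.960² × 0.2500 / 0.050² = 3.8416 × 0.2500 / 0.002500 ≈ 384.16.
Rounding up gives n = 385.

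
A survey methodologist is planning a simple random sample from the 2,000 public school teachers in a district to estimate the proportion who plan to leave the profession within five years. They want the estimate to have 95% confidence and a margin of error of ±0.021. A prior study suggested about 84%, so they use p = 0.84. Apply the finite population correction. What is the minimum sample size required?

For 95% confidence, z = 1.96.
Unadjusted: n₀ = 1.96² × 0.84 × 0.16 / 0.021² ≈ 1170.77, so n₀ = 1171.
Finite population correction with N = 2,000: n = n₀ / (1 + (n₀−1)/N) = 1171 / (1 + 1170/2000) = 1171 / 1.5850 ≈ 738.80.
Rounding up, n = 739.

739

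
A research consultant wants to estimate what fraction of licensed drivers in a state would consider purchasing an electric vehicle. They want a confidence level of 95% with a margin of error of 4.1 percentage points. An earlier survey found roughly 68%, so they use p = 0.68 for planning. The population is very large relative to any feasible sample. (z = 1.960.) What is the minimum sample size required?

With p = 0.68, p(1−p) = 0.2176.
n = z²·p(1−p)/E² = 1.960² × 0.2176 / 0.041² = 3.8416 × 0.2176 / 0.001681 ≈ 497.28.
Rounding up gives n = 498.

498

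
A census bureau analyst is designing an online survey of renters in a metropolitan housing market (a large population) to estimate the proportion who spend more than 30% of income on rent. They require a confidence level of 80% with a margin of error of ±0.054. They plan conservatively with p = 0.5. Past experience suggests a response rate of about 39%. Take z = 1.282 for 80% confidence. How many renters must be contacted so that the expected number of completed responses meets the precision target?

Completed interviews needed: n₀ = 1.282² × 0.2500 / 0.054² ≈ 140.91 → 141.
At a 39% response rate, contacts needed = 141 / 0.39 ≈ 361.54 → 362.

362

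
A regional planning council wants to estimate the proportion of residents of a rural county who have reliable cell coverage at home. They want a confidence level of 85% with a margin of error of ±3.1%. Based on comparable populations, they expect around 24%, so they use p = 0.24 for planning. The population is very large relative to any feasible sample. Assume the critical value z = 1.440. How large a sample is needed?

394

With p = 0.24, p(1−p) = 0.1824.
n = z²·p(1−p)/E² = 1.440² × 0.1824 / 0.031² = 2.0736 × 0.1824 / 0.000961 ≈ 393.57.
Rounding up gives n = 394.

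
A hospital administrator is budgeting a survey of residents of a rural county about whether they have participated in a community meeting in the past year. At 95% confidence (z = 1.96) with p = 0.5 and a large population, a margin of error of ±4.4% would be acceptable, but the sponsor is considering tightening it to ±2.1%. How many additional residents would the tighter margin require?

At ±4.4%: n = 1.96² × 0.2500 / 0.044² ≈ 496.07 → 497.
At ±2.1%: n = 1.96² × 0.2500 / 0.021² ≈ 2177.78 → 2178.
Additional respondents: 2178 − 497 = 1681.

1681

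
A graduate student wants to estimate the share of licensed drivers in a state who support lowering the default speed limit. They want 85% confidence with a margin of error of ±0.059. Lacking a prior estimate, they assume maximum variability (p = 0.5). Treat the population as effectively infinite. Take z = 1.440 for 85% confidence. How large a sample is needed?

149

With p = 0.5, p(1−p) = 0.25.
n = z²·p(1−p)/E² = 1.440² × 0.2500 / 0.059² = 2.0736 × 0.2500 / 0.003481 ≈ 148.92.
Rounding up gives n = 149.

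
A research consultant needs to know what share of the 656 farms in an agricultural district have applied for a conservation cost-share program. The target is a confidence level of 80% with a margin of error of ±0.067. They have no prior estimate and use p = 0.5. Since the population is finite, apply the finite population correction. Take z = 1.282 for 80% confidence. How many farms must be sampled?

Unadjusted: n₀ = 1.282² × 0.50 × 0.50 / 0.067² ≈ 91.53, so n₀ = 92.
Finite population correction with N = 656: n = n₀ / (1 + (n₀−1)/N) = 92 / (1 + 91/656) = 92 / 1.1387 ≈ 80.79.
Rounding up, n = 81.

81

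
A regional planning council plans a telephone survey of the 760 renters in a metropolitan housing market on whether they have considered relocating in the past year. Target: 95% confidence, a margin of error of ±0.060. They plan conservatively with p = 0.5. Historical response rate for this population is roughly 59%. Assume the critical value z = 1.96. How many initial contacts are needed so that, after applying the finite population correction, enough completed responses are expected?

Completed interviews needed (unadjusted): n₀ = 1.96² × 0.2500 / 0.060² ≈ 266.78 → 267.
FPC for N = 760: n = 267 / (1 + 266/760) = 267 / 1.3500 ≈ 197.78 → 198.
At a 59% response rate, contacts needed = 198 / 0.59 ≈ 335.59 → 336.

336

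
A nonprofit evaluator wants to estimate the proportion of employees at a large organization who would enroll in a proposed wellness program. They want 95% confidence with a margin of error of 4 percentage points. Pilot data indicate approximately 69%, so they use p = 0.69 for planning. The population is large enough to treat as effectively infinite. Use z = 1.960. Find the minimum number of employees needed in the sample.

514

With p = 0.69, p(1−p) = 0.2139.
n = z²·p(1−p)/E² = 1.960² × 0.2139 / 0.040² = 3.8416 × 0.2139 / 0.001600 ≈ 513.57.
Rounding up gives n = 514.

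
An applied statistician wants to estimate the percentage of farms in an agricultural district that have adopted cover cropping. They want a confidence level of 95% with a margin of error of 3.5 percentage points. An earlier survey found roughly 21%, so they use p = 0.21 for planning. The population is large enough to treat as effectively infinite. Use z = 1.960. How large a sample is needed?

With p = 0.21, p(1−p) = 0.1659.
n = z²·p(1−p)/E² = 1.960² × 0.1659 / 0.035² = 3.8416 × 0.1659 / 0.001225 ≈ 520.26.
Rounding up gives n = 521.

521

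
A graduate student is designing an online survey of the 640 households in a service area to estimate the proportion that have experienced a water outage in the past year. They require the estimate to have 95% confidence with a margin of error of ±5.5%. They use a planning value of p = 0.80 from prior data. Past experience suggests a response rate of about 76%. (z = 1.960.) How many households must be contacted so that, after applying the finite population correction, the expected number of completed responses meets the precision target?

204

Completed interviews needed (unadjusted): n₀ = 1.960² × 0.1600 / 0.055² ≈ 203.19 → 204.
FPC for N = 640: n = 204 / (1 + 203/640) = 204 / 1.3172 ≈ 154.88 → 155.
At a 76% response rate, contacts needed = 155 / 0.76 ≈ 203.95 → 204.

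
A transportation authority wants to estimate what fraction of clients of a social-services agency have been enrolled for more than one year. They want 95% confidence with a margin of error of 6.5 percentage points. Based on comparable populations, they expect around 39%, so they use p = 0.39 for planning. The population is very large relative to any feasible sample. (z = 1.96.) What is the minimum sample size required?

With p = 0.39, p(1−p) = 0.2379.
n = z²·p(1−p)/E² = 1.96² × 0.2379 / 0.065² = 3.8416 × 0.2379 / 0.004225 ≈ 216.31.
Rounding up gives n = 217.

217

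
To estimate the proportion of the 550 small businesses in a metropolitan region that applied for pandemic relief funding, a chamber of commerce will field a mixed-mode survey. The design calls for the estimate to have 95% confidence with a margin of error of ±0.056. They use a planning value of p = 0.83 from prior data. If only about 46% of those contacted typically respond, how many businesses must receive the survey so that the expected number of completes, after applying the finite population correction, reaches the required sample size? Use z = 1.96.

Completed interviews needed (unadjusted): n₀ = 1.96² × 0.1411 / 0.056² ≈ 172.85 → 173.
FPC for N = 550: n = 173 / (1 + 172/550) = 173 / 1.3127 ≈ 131.79 → 132.
At a 46% response rate, contacts needed = 132 / 0.46 ≈ 286.96 → 287.

287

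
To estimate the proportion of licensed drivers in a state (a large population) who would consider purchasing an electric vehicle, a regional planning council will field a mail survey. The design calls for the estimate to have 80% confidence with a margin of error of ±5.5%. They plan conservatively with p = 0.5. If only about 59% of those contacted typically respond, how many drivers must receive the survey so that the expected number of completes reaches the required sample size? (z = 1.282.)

Completed interviews needed: n₀ = 1.282² × 0.2500 / 0.055² ≈ 135.83 → 136.
At a 59% response rate, contacts needed = 136 / 0.59 ≈ 230.51 → 231.

231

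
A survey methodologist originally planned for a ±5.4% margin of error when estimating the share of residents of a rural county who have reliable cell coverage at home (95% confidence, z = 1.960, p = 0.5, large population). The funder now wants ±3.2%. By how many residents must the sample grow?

At ±5.4%: n = 1.960² × 0.2500 / 0.054² ≈ 329.36 → 330.
At ±3.2%: n = 1.960² × 0.2500 / 0.032² ≈ 937.89 → 938.
Additional respondents: 938 − 330 = 608.

608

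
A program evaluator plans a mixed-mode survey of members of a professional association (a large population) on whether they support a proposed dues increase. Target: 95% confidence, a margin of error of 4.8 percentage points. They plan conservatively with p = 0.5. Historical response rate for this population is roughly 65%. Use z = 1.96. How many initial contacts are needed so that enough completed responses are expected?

Completed interviews needed: n₀ = 1.96² × 0.2500 / 0.048² ≈ 416.84 → 417.
At a 65% response rate, contacts needed = 417 / 0.65 ≈ 641.54 → 642.

642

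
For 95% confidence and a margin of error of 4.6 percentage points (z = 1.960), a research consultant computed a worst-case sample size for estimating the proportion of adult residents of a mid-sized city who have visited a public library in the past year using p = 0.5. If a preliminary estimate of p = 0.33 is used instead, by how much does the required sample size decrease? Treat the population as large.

Conservative (p = 0.5): n = 1.960² × 0.25 / 0.046² ≈ 453.88 → 454.
Using p = 0.33: p(1−p) = 0.2211, so n = 1.960² × 0.2211 / 0.046² ≈ 401.41 → 402.
Reduction: 454 − 402 = 52.

52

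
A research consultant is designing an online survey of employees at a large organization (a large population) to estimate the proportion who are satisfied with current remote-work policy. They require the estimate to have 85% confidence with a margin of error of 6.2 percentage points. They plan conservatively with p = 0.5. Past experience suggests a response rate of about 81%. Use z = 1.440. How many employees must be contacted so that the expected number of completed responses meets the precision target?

167

Completed interviews needed: n₀ = 1.440² × 0.2500 / 0.062² ≈ 134.86 → 135.
At an 81% response rate, contacts needed = 135 / 0.81 ≈ 166.67 → 167.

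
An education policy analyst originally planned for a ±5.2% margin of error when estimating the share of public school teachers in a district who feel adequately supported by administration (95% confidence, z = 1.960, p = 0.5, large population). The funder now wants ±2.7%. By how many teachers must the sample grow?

At ±5.2%: n = 1.960² × 0.2500 / 0.052² ≈ 355.18 → 356.
At ±2.7%: n = 1.960² × 0.2500 / 0.027² ≈ 1317.42 → 1318.
Additional respondents: 1318 − 356 = 962.

962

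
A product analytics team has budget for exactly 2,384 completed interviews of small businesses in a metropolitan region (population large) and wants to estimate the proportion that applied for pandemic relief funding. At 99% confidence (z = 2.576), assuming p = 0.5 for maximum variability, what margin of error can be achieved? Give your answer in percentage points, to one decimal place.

2.6

SE(p̂) = √[p(1−p)/n] = √[0.2500/2384] = 0.01024.
E = z × SE = 2.576 × 0.01024 = 0.02638, or 2.6 percentage points.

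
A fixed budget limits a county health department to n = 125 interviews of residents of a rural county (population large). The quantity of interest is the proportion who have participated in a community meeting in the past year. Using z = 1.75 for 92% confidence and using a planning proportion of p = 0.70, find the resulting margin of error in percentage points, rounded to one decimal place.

SE(p̂) = √[p(1−p)/n] = √[0.2100/125] = 0.04099.
E = z × SE = 1.75 × 0.04099 = 0.07173, or 7.2 percentage points.

7.2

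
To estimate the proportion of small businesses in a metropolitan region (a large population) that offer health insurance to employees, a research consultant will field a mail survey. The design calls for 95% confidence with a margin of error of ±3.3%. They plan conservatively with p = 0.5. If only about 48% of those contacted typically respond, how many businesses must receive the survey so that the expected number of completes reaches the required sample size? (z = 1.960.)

Completed interviews needed: n₀ = 1.960² × 0.2500 / 0.033² ≈ 881.91 → 882.
At a 48% response rate, contacts needed = 882 / 0.48 ≈ 1837.50 → 1838.

1838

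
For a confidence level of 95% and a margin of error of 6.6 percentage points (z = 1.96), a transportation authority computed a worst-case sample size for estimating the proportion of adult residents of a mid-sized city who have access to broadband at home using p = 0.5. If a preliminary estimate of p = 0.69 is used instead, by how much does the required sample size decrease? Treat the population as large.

32

Conservative (p = 0.5): n = 1.96² × 0.25 / 0.066² ≈ 220.48 → 221.
Using p = 0.69: p(1−p) = 0.2139, so n = 1.96² × 0.2139 / 0.066² ≈ 188.64 → 189.
Reduction: 221 − 189 = 32.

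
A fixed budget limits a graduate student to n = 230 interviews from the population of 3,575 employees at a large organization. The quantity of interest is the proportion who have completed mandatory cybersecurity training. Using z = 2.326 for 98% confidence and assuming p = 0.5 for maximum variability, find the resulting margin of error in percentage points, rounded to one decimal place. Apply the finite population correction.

7.4

Finite-population factor: (N−n)/(N−1) = (3575−230)/(3575−1) = 0.9359.
SE(p̂) = √[p(1−p)/n · (N−n)/(N−1)] = √[0.2500/230 × 0.9359] = 0.03190.
E = z × SE = 2.326 × 0.03190 = 0.07419 ≈ 7.4 percentage points.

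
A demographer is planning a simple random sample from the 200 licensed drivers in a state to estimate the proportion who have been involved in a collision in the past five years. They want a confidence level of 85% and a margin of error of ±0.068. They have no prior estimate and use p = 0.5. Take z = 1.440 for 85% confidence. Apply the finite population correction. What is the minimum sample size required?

Unadjusted: n₀ = 1.440² × 0.50 × 0.50 / 0.068² ≈ 112.11, so n₀ = 113.
Finite population correction with N = 200: n = n₀ / (1 + (n₀−1)/N) = 113 / (1 + 112/200) = 113 / 1.5600 ≈ 72.44.
Rounding up, n = 73.

73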